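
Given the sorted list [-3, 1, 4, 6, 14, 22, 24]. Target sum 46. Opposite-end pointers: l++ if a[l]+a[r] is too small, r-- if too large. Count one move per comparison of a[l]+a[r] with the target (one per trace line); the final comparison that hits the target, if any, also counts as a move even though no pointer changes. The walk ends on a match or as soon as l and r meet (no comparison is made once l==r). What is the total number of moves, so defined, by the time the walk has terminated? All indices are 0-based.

6 moves

[0,6] -3+24=21 <46 → l++
[1,6] 1+24=25 <46 → l++
[2,6] 4+24=28 <46 → l++
[3,6] 6+24=30 <46 → l++
[4,6] 14+24=38 <46 → l++
[5,6] 22+24=46 → found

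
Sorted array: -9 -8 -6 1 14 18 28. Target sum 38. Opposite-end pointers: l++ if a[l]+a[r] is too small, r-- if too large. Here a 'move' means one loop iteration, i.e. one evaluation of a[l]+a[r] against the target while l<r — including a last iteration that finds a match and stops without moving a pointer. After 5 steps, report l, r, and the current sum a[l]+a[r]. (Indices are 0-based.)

[0,6] -9+28=19 <38 → l++
[1,6] -8+28=20 <38 → l++
[2,6] -6+28=22 <38 → l++
[3,6] 1+28=29 <38 → l++
[4,6] 14+28=42 >38 → r--

l=4, r=5, sum=32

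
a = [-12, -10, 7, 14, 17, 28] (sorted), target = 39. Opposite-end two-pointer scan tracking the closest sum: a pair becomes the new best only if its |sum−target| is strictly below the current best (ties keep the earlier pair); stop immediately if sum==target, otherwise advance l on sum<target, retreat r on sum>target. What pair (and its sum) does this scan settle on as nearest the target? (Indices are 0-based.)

pair (14, 28) with sum 42 (|Δ|=3)

[0,5] -12+28=16 d=23 * → l++
[1,5] -10+28=18 d=21 * → l++
[2,5] 7+28=35 d=4 * → l++
[3,5] 14+28=42 d=3 * → r--
[3,4] 14+17=31 d=8 → l++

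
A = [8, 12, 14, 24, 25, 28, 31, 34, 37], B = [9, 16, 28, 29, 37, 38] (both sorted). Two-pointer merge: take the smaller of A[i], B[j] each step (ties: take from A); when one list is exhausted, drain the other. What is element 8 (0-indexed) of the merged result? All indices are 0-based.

merged[8] = 28

[i=0,j=0] A[i]=8<=B[j]=9 take 8 → i++
[i=1,j=0] A[i]=12>B[j]=9 take 9 → j++
[i=1,j=1] A[i]=12<=B[j]=16 take 12 → i++
[i=2,j=1] A[i]=14<=B[j]=16 take 14 → i++
[i=3,j=1] A[i]=24>B[j]=16 take 16 → j++
[i=3,j=2] A[i]=24<=B[j]=28 take 24 → i++
[i=4,j=2] A[i]=25<=B[j]=28 take 25 → i++
[i=5,j=2] A[i]=28<=B[j]=28 take 28 → i++
[i=6,j=2] A[i]=31>B[j]=28 take 28 → j++
[i=6,j=3] A[i]=31>B[j]=29 take 29 → j++
[i=6,j=4] A[i]=31<=B[j]=37 take 31 → i++
[i=7,j=4] A[i]=34<=B[j]=37 take 34 → i++
[i=8,j=4] A[i]=37<=B[j]=37 take 37 → i++
[i=9,j=4] A done, take B[j]=37 → j++
[i=9,j=5] A done, take B[j]=38 → j++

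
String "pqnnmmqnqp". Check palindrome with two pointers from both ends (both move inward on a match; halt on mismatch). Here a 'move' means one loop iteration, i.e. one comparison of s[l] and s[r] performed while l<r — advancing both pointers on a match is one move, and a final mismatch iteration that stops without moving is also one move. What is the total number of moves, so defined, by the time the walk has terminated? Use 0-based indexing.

4 moves

l=0 r=9: 'p'=='p', l++,r--
l=1 r=8: 'q'=='q', l++,r--
l=2 r=7: 'n'=='n', l++,r--
l=3 r=6: 'n'!='q', stop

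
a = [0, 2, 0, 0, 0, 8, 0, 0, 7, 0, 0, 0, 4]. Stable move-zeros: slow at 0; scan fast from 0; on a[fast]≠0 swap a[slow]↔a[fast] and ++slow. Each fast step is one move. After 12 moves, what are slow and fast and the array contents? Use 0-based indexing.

slow=3, fast=12, a=[2, 8, 7, 0, 0, 0, 0, 0, 0, 0, 0, 0, 4]

(s=0,f=0) a[fast]=0 → fast++
(s=0,f=1) a[fast]=2≠0 swap→a[0]=2 → slow++,fast++
(s=1,f=2) a[fast]=0 → fast++
(s=1,f=3) a[fast]=0 → fast++
(s=1,f=4) a[fast]=0 → fast++
(s=1,f=5) a[fast]=8≠0 swap→a[1]=8 → slow++,fast++
(s=2,f=6) a[fast]=0 → fast++
(s=2,f=7) a[fast]=0 → fast++
(s=2,f=8) a[fast]=7≠0 swap→a[2]=7 → slow++,fast++
(s=3,f=9) a[fast]=0 → fast++
(s=3,f=10) a[fast]=0 → fast++
(s=3,f=11) a[fast]=0 → fast++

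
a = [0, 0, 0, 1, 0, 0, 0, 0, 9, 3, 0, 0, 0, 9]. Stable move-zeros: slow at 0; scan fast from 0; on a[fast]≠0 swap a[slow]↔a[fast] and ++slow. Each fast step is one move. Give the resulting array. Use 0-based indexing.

[1, 9, 3, 9, 0, 0, 0, 0, 0, 0, 0, 0, 0, 0]

slow=0 fast=0: a[fast]=0, fast++
slow=0 fast=1: a[fast]=0, fast++
slow=0 fast=2: a[fast]=0, fast++
slow=0 fast=3: a[fast]=1≠0 swap→a[0]=1, slow++,fast++
slow=1 fast=4: a[fast]=0, fast++
slow=1 fast=5: a[fast]=0, fast++
slow=1 fast=6: a[fast]=0, fast++
slow=1 fast=7: a[fast]=0, fast++
slow=1 fast=8: a[fast]=9≠0 swap→a[1]=9, slow++,fast++
slow=2 fast=9: a[fast]=3≠0 swap→a[2]=3, slow++,fast++
slow=3 fast=10: a[fast]=0, fast++
slow=3 fast=11: a[fast]=0, fast++
slow=3 fast=12: a[fast]=0, fast++
slow=3 fast=13: a[fast]=9≠0 swap→a[3]=9, slow++,fast++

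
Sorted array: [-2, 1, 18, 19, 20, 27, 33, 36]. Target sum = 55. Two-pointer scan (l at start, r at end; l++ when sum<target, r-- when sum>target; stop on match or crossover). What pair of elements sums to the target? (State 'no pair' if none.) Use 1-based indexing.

[1,8] -2+36=34 <55 → l++
[2,8] 1+36=37 <55 → l++
[3,8] 18+36=54 <55 → l++
[4,8] 19+36=55 → found

(19, 36)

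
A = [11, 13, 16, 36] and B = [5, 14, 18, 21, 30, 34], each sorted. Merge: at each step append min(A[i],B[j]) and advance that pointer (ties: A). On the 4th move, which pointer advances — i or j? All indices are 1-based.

j

i=1 j=1: A[i]=11>B[j]=5 take 5, j++
i=1 j=2: A[i]=11<=B[j]=14 take 11, i++
i=2 j=2: A[i]=13<=B[j]=14 take 13, i++
i=3 j=2: A[i]=16>B[j]=14 take 14, j++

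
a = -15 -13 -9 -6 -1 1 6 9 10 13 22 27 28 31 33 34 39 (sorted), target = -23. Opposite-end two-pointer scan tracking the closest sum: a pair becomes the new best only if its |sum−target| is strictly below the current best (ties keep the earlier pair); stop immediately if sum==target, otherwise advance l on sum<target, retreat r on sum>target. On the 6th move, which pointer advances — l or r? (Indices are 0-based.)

r

[0,16] -15+39=24 d=47 * → r--
[0,15] -15+34=19 d=42 * → r--
[0,14] -15+33=18 d=41 * → r--
[0,13] -15+31=16 d=39 * → r--
[0,12] -15+28=13 d=36 * → r--
[0,11] -15+27=12 d=35 * → r--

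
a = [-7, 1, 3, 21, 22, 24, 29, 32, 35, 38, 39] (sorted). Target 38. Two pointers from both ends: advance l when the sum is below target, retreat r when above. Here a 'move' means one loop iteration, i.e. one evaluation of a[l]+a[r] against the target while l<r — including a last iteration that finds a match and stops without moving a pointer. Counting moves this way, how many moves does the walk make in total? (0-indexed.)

l=0 r=10: -7+39=32 <38, l++
l=1 r=10: 1+39=40 >38, r--
l=1 r=9: 1+38=39 >38, r--
l=1 r=8: 1+35=36 <38, l++
l=2 r=8: 3+35=38, found

5 moves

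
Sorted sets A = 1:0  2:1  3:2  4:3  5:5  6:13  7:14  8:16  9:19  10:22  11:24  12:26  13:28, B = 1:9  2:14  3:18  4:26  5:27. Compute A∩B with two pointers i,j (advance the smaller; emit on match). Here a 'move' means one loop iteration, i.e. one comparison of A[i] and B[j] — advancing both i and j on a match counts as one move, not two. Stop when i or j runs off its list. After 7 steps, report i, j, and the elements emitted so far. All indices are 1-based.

i=1 j=1: 0<9, i++
i=2 j=1: 1<9, i++
i=3 j=1: 2<9, i++
i=4 j=1: 3<9, i++
i=5 j=1: 5<9, i++
i=6 j=1: 13>9, j++
i=6 j=2: 13<14, i++

i=7, j=2, emitted=[]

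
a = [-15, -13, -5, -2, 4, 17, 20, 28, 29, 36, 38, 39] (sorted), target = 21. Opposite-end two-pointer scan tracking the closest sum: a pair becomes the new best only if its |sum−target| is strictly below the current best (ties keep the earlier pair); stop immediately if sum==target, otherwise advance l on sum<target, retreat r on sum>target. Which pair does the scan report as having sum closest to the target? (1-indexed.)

pair (-15, 36) with sum 21 (|Δ|=0)

[1,12] -15+39=24 d=3 * → r--
[1,11] -15+38=23 d=2 * → r--
[1,10] -15+36=21 d=0 * → stop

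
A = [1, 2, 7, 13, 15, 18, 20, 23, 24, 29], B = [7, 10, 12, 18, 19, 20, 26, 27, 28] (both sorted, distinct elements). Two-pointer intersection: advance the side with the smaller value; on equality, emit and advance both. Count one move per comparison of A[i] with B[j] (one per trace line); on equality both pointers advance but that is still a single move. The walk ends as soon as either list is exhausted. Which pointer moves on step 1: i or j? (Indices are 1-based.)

i=1 j=1: 1<7, i++

i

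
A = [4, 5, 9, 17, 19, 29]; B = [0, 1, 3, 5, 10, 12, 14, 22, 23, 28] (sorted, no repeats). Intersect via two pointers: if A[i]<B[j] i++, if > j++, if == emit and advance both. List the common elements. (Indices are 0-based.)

intersection = [5]

[i=0,j=0] 4>0 → j++
[i=0,j=1] 4>1 → j++
[i=0,j=2] 4>3 → j++
[i=0,j=3] 4<5 → i++
[i=1,j=3] 5==5 emit → i++,j++
[i=2,j=4] 9<10 → i++
[i=3,j=4] 17>10 → j++
[i=3,j=5] 17>12 → j++
[i=3,j=6] 17>14 → j++
[i=3,j=7] 17<22 → i++
[i=4,j=7] 19<22 → i++
[i=5,j=7] 29>22 → j++
[i=5,j=8] 29>23 → j++
[i=5,j=9] 29>28 → j++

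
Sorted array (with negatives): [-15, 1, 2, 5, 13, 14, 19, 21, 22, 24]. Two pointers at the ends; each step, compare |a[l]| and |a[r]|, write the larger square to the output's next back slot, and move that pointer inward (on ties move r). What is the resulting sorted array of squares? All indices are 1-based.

[1, 4, 25, 169, 196, 225, 361, 441, 484, 576]

l=1 r=10: |-15|<=|24| out[10]=576, r--
l=1 r=9: |-15|<=|22| out[9]=484, r--
l=1 r=8: |-15|<=|21| out[8]=441, r--
l=1 r=7: |-15|<=|19| out[7]=361, r--
l=1 r=6: |-15|>|14| out[6]=225, l++
l=2 r=6: |1|<=|14| out[5]=196, r--
l=2 r=5: |1|<=|13| out[4]=169, r--
l=2 r=4: |1|<=|5| out[3]=25, r--
l=2 r=3: |1|<=|2| out[2]=4, r--
l=2 r=2: |1|<=|1| out[1]=1, r--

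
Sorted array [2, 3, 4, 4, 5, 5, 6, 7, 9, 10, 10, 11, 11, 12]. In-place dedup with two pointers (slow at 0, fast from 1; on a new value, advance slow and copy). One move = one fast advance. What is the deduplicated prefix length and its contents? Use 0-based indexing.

slow=0 fast=1: a[fast]=3≠a[slow]=2 write a[1]=3, slow++,fast++
slow=1 fast=2: a[fast]=4≠a[slow]=3 write a[2]=4, slow++,fast++
slow=2 fast=3: a[fast]=4=a[slow] dup, fast++
slow=2 fast=4: a[fast]=5≠a[slow]=4 write a[3]=5, slow++,fast++
slow=3 fast=5: a[fast]=5=a[slow] dup, fast++
slow=3 fast=6: a[fast]=6≠a[slow]=5 write a[4]=6, slow++,fast++
slow=4 fast=7: a[fast]=7≠a[slow]=6 write a[5]=7, slow++,fast++
slow=5 fast=8: a[fast]=9≠a[slow]=7 write a[6]=9, slow++,fast++
slow=6 fast=9: a[fast]=10≠a[slow]=9 write a[7]=10, slow++,fast++
slow=7 fast=10: a[fast]=10=a[slow] dup, fast++
slow=7 fast=11: a[fast]=11≠a[slow]=10 write a[8]=11, slow++,fast++
slow=8 fast=12: a[fast]=11=a[slow] dup, fast++
slow=8 fast=13: a[fast]=12≠a[slow]=11 write a[9]=12, slow++,fast++

length 10; prefix = [2, 3, 4, 5, 6, 7, 9, 10, 11, 12]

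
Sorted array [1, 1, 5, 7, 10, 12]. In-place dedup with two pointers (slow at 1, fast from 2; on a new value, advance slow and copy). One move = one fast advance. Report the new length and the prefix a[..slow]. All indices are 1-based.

(s=1,f=2) a[fast]=1=a[slow] dup → fast++
(s=1,f=3) a[fast]=5≠a[slow]=1 write a[2]=5 → slow++,fast++
(s=2,f=4) a[fast]=7≠a[slow]=5 write a[3]=7 → slow++,fast++
(s=3,f=5) a[fast]=10≠a[slow]=7 write a[4]=10 → slow++,fast++
(s=4,f=6) a[fast]=12≠a[slow]=10 write a[5]=12 → slow++,fast++

length 5; prefix = [1, 5, 7, 10, 12]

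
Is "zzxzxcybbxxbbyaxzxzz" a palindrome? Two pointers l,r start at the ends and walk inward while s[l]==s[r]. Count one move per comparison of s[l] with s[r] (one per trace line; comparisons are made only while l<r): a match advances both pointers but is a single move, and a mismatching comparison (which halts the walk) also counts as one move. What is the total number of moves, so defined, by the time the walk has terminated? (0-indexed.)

[0,19] 'z'=='z' → l++,r--
[1,18] 'z'=='z' → l++,r--
[2,17] 'x'=='x' → l++,r--
[3,16] 'z'=='z' → l++,r--
[4,15] 'x'=='x' → l++,r--
[5,14] 'c'!='a' → stop

6 moves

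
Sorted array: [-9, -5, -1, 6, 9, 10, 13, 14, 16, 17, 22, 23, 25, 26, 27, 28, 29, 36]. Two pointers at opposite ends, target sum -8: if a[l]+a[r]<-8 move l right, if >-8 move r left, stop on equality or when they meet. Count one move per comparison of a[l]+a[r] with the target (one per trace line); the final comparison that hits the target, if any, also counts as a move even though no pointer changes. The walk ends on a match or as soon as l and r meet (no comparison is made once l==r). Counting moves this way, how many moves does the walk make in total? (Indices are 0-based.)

[0,17] -9+36=27 >-8 → r--
[0,16] -9+29=20 >-8 → r--
[0,15] -9+28=19 >-8 → r--
[0,14] -9+27=18 >-8 → r--
[0,13] -9+26=17 >-8 → r--
[0,12] -9+25=16 >-8 → r--
[0,11] -9+23=14 >-8 → r--
[0,10] -9+22=13 >-8 → r--
[0,9] -9+17=8 >-8 → r--
[0,8] -9+16=7 >-8 → r--
[0,7] -9+14=5 >-8 → r--
[0,6] -9+13=4 >-8 → r--
[0,5] -9+10=1 >-8 → r--
[0,4] -9+9=0 >-8 → r--
[0,3] -9+6=-3 >-8 → r--
[0,2] -9+-1=-10 <-8 → l++
[1,2] -5+-1=-6 >-8 → r--

17 moves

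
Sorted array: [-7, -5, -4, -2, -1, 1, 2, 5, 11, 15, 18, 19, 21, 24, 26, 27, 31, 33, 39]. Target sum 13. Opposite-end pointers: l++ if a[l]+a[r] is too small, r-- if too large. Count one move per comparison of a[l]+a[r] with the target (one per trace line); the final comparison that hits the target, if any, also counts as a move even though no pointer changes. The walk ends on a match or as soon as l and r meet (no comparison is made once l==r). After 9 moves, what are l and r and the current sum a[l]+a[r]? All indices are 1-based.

l=2, r=11, sum=13

l=1 r=19: -7+39=32 >13, r--
l=1 r=18: -7+33=26 >13, r--
l=1 r=17: -7+31=24 >13, r--
l=1 r=16: -7+27=20 >13, r--
l=1 r=15: -7+26=19 >13, r--
l=1 r=14: -7+24=17 >13, r--
l=1 r=13: -7+21=14 >13, r--
l=1 r=12: -7+19=12 <13, l++
l=2 r=12: -5+19=14 >13, r--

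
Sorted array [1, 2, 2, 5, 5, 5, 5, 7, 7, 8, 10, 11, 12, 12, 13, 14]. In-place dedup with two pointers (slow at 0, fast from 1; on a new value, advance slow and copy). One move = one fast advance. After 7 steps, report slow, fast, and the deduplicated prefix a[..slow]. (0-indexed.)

slow=0 fast=1: a[fast]=2≠a[slow]=1 write a[1]=2, slow++,fast++
slow=1 fast=2: a[fast]=2=a[slow] dup, fast++
slow=1 fast=3: a[fast]=5≠a[slow]=2 write a[2]=5, slow++,fast++
slow=2 fast=4: a[fast]=5=a[slow] dup, fast++
slow=2 fast=5: a[fast]=5=a[slow] dup, fast++
slow=2 fast=6: a[fast]=5=a[slow] dup, fast++
slow=2 fast=7: a[fast]=7≠a[slow]=5 write a[3]=7, slow++,fast++

slow=3, fast=8, prefix=[1, 2, 5, 7]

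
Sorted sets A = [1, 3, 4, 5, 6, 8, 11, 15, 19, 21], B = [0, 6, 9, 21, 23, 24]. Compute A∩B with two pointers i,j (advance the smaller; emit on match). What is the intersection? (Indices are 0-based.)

[i=0,j=0] 1>0 → j++
[i=0,j=1] 1<6 → i++
[i=1,j=1] 3<6 → i++
[i=2,j=1] 4<6 → i++
[i=3,j=1] 5<6 → i++
[i=4,j=1] 6==6 emit → i++,j++
[i=5,j=2] 8<9 → i++
[i=6,j=2] 11>9 → j++
[i=6,j=3] 11<21 → i++
[i=7,j=3] 15<21 → i++
[i=8,j=3] 19<21 → i++
[i=9,j=3] 21==21 emit → i++,j++

intersection = [6, 21]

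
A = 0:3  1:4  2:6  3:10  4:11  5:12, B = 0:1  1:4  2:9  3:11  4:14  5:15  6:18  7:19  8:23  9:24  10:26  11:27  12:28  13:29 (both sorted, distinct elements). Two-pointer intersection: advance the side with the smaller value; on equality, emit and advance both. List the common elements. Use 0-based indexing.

[i=0,j=0] 3>1 → j++
[i=0,j=1] 3<4 → i++
[i=1,j=1] 4==4 emit → i++,j++
[i=2,j=2] 6<9 → i++
[i=3,j=2] 10>9 → j++
[i=3,j=3] 10<11 → i++
[i=4,j=3] 11==11 emit → i++,j++
[i=5,j=4] 12<14 → i++

intersection = [4, 11]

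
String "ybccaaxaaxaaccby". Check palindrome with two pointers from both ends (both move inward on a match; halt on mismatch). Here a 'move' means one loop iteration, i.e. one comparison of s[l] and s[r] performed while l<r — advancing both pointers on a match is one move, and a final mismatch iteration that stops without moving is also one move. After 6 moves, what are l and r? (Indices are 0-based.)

[0,15] 'y'=='y' → l++,r--
[1,14] 'b'=='b' → l++,r--
[2,13] 'c'=='c' → l++,r--
[3,12] 'c'=='c' → l++,r--
[4,11] 'a'=='a' → l++,r--
[5,10] 'a'=='a' → l++,r--

l=6, r=9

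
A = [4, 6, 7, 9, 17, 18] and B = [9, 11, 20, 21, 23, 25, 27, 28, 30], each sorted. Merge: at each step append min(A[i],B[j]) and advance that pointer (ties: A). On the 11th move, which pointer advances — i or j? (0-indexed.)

[i=0,j=0] A[i]=4<=B[j]=9 take 4 → i++
[i=1,j=0] A[i]=6<=B[j]=9 take 6 → i++
[i=2,j=0] A[i]=7<=B[j]=9 take 7 → i++
[i=3,j=0] A[i]=9<=B[j]=9 take 9 → i++
[i=4,j=0] A[i]=17>B[j]=9 take 9 → j++
[i=4,j=1] A[i]=17>B[j]=11 take 11 → j++
[i=4,j=2] A[i]=17<=B[j]=20 take 17 → i++
[i=5,j=2] A[i]=18<=B[j]=20 take 18 → i++
[i=6,j=2] A done, take B[j]=20 → j++
[i=6,j=3] A done, take B[j]=21 → j++
[i=6,j=4] A done, take B[j]=23 → j++

j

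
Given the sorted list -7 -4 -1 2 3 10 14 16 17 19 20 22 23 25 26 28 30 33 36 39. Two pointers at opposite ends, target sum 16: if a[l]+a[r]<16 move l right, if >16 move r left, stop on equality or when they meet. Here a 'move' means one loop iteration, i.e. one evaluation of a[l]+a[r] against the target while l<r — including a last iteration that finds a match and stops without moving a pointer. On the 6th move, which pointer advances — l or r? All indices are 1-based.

r

l=1 r=20: -7+39=32 >16, r--
l=1 r=19: -7+36=29 >16, r--
l=1 r=18: -7+33=26 >16, r--
l=1 r=17: -7+30=23 >16, r--
l=1 r=16: -7+28=21 >16, r--
l=1 r=15: -7+26=19 >16, r--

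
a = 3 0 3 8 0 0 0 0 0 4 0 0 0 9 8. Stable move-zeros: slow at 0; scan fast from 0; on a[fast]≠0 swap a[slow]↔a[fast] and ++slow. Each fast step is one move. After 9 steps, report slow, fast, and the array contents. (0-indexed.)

slow=3, fast=9, a=[3, 3, 8, 0, 0, 0, 0, 0, 0, 4, 0, 0, 0, 9, 8]

slow=0 fast=0: a[fast]=3≠0 swap→a[0]=3, slow++,fast++
slow=1 fast=1: a[fast]=0, fast++
slow=1 fast=2: a[fast]=3≠0 swap→a[1]=3, slow++,fast++
slow=2 fast=3: a[fast]=8≠0 swap→a[2]=8, slow++,fast++
slow=3 fast=4: a[fast]=0, fast++
slow=3 fast=5: a[fast]=0, fast++
slow=3 fast=6: a[fast]=0, fast++
slow=3 fast=7: a[fast]=0, fast++
slow=3 fast=8: a[fast]=0, fast++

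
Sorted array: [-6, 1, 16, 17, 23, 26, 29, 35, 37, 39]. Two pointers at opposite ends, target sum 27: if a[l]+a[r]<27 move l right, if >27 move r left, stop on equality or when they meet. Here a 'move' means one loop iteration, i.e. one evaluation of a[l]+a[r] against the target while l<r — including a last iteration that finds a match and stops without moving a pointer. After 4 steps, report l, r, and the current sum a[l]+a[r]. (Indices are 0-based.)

l=0 r=9: -6+39=33 >27, r--
l=0 r=8: -6+37=31 >27, r--
l=0 r=7: -6+35=29 >27, r--
l=0 r=6: -6+29=23 <27, l++

l=1, r=6, sum=30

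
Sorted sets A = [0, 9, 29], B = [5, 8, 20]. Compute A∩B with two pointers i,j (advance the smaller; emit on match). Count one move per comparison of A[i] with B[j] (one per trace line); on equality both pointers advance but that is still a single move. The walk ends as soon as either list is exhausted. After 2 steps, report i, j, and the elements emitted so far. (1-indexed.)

[i=1,j=1] 0<5 → i++
[i=2,j=1] 9>5 → j++

i=2, j=2, emitted=[]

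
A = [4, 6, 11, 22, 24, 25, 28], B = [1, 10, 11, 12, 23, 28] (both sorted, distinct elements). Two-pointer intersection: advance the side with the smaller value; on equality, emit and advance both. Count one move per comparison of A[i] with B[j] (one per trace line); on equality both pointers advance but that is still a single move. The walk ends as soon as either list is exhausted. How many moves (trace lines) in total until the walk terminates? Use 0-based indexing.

[i=0,j=0] 4>1 → j++
[i=0,j=1] 4<10 → i++
[i=1,j=1] 6<10 → i++
[i=2,j=1] 11>10 → j++
[i=2,j=2] 11==11 emit → i++,j++
[i=3,j=3] 22>12 → j++
[i=3,j=4] 22<23 → i++
[i=4,j=4] 24>23 → j++
[i=4,j=5] 24<28 → i++
[i=5,j=5] 25<28 → i++
[i=6,j=5] 28==28 emit → i++,j++

11 moves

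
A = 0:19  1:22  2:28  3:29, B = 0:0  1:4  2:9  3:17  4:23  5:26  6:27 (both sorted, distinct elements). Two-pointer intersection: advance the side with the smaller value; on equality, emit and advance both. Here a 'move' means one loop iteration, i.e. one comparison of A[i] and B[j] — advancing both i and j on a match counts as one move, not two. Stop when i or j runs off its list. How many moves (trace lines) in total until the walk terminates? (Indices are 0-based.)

[i=0,j=0] 19>0 → j++
[i=0,j=1] 19>4 → j++
[i=0,j=2] 19>9 → j++
[i=0,j=3] 19>17 → j++
[i=0,j=4] 19<23 → i++
[i=1,j=4] 22<23 → i++
[i=2,j=4] 28>23 → j++
[i=2,j=5] 28>26 → j++
[i=2,j=6] 28>27 → j++

9 moves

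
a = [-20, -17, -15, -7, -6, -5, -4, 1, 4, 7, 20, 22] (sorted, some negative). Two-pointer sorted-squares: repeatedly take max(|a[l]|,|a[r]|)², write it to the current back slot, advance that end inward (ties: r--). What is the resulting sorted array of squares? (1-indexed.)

[1,12] |-20|<=|22| out[12]=484 → r--
[1,11] |-20|<=|20| out[11]=400 → r--
[1,10] |-20|>|7| out[10]=400 → l++
[2,10] |-17|>|7| out[9]=289 → l++
[3,10] |-15|>|7| out[8]=225 → l++
[4,10] |-7|<=|7| out[7]=49 → r--
[4,9] |-7|>|4| out[6]=49 → l++
[5,9] |-6|>|4| out[5]=36 → l++
[6,9] |-5|>|4| out[4]=25 → l++
[7,9] |-4|<=|4| out[3]=16 → r--
[7,8] |-4|>|1| out[2]=16 → l++
[8,8] |1|<=|1| out[1]=1 → r--

[1, 16, 16, 25, 36, 49, 49, 225, 289, 400, 400, 484]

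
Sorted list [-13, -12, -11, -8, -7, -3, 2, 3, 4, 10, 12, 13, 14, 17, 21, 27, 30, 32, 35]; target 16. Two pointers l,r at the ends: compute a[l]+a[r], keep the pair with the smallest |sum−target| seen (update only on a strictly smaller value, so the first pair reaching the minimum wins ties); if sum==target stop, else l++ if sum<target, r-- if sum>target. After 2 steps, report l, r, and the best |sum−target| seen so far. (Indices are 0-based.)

[0,18] -13+35=22 d=6 * → r--
[0,17] -13+32=19 d=3 * → r--

l=0, r=16, best |Δ|=3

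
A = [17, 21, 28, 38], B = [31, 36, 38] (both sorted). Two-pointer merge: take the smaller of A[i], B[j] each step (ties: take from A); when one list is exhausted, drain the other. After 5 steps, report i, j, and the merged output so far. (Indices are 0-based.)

[i=0,j=0] A[i]=17<=B[j]=31 take 17 → i++
[i=1,j=0] A[i]=21<=B[j]=31 take 21 → i++
[i=2,j=0] A[i]=28<=B[j]=31 take 28 → i++
[i=3,j=0] A[i]=38>B[j]=31 take 31 → j++
[i=3,j=1] A[i]=38>B[j]=36 take 36 → j++

i=3, j=2, merged so far=[17, 21, 28, 31, 36]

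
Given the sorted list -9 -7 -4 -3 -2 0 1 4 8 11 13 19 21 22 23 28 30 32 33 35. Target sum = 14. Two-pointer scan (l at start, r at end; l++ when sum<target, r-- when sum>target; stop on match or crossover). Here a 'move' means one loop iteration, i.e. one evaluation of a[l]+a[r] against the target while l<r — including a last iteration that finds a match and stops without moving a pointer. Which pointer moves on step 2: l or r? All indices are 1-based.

l=1 r=20: -9+35=26 >14, r--
l=1 r=19: -9+33=24 >14, r--

r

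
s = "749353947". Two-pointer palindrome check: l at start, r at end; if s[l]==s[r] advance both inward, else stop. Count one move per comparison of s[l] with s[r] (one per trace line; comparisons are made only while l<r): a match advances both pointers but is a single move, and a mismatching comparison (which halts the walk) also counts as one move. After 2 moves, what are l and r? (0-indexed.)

l=2, r=6

l=0 r=8: '7'=='7', l++,r--
l=1 r=7: '4'=='4', l++,r--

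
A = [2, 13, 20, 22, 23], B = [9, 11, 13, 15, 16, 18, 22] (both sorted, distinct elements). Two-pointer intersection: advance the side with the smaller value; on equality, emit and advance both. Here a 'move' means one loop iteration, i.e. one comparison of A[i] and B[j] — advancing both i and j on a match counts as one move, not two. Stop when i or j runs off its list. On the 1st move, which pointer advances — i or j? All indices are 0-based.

i

i=0 j=0: 2<9, i++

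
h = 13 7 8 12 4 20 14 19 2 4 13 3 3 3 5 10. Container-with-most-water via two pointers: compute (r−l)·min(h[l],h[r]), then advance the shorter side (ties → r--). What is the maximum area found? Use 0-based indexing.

l=0 r=15: min(13,10)*15=150 best=150 *, r--
l=0 r=14: min(13,5)*14=70 best=150, r--
l=0 r=13: min(13,3)*13=39 best=150, r--
l=0 r=12: min(13,3)*12=36 best=150, r--
l=0 r=11: min(13,3)*11=33 best=150, r--
l=0 r=10: min(13,13)*10=130 best=150, r--
l=0 r=9: min(13,4)*9=36 best=150, r--
l=0 r=8: min(13,2)*8=16 best=150, r--
l=0 r=7: min(13,19)*7=91 best=150, l++
l=1 r=7: min(7,19)*6=42 best=150, l++
l=2 r=7: min(8,19)*5=40 best=150, l++
l=3 r=7: min(12,19)*4=48 best=150, l++
l=4 r=7: min(4,19)*3=12 best=150, l++
l=5 r=7: min(20,19)*2=38 best=150, r--
l=5 r=6: min(20,14)*1=14 best=150, r--

max area = 150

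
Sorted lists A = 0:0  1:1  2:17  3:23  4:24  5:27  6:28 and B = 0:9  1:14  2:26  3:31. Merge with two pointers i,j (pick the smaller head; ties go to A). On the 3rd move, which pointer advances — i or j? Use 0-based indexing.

i=0 j=0: A[i]=0<=B[j]=9 take 0, i++
i=1 j=0: A[i]=1<=B[j]=9 take 1, i++
i=2 j=0: A[i]=17>B[j]=9 take 9, j++

j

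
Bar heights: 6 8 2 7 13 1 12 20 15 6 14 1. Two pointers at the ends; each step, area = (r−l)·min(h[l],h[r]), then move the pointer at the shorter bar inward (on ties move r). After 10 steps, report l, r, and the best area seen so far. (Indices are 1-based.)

l=1 r=12: min(6,1)*11=11 best=11 *, r--
l=1 r=11: min(6,14)*10=60 best=60 *, l++
l=2 r=11: min(8,14)*9=72 best=72 *, l++
l=3 r=11: min(2,14)*8=16 best=72, l++
l=4 r=11: min(7,14)*7=49 best=72, l++
l=5 r=11: min(13,14)*6=78 best=78 *, l++
l=6 r=11: min(1,14)*5=5 best=78, l++
l=7 r=11: min(12,14)*4=48 best=78, l++
l=8 r=11: min(20,14)*3=42 best=78, r--
l=8 r=10: min(20,6)*2=12 best=78, r--

l=8, r=9, best area=78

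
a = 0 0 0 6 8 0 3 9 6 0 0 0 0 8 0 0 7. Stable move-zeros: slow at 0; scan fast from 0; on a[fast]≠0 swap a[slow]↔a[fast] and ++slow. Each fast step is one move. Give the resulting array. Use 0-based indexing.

[6, 8, 3, 9, 6, 8, 7, 0, 0, 0, 0, 0, 0, 0, 0, 0, 0]

slow=0 fast=0: a[fast]=0, fast++
slow=0 fast=1: a[fast]=0, fast++
slow=0 fast=2: a[fast]=0, fast++
slow=0 fast=3: a[fast]=6≠0 swap→a[0]=6, slow++,fast++
slow=1 fast=4: a[fast]=8≠0 swap→a[1]=8, slow++,fast++
slow=2 fast=5: a[fast]=0, fast++
slow=2 fast=6: a[fast]=3≠0 swap→a[2]=3, slow++,fast++
slow=3 fast=7: a[fast]=9≠0 swap→a[3]=9, slow++,fast++
slow=4 fast=8: a[fast]=6≠0 swap→a[4]=6, slow++,fast++
slow=5 fast=9: a[fast]=0, fast++
slow=5 fast=10: a[fast]=0, fast++
slow=5 fast=11: a[fast]=0, fast++
slow=5 fast=12: a[fast]=0, fast++
slow=5 fast=13: a[fast]=8≠0 swap→a[5]=8, slow++,fast++
slow=6 fast=14: a[fast]=0, fast++
slow=6 fast=15: a[fast]=0, fast++
slow=6 fast=16: a[fast]=7≠0 swap→a[6]=7, slow++,fast++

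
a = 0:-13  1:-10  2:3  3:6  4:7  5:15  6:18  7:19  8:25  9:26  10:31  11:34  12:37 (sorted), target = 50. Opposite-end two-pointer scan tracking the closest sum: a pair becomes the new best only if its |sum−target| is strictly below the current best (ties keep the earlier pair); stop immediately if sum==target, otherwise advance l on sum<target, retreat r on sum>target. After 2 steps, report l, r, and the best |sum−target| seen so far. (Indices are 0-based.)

l=2, r=12, best |Δ|=23

l=0 r=12: -13+37=24 d=26 *, l++
l=1 r=12: -10+37=27 d=23 *, l++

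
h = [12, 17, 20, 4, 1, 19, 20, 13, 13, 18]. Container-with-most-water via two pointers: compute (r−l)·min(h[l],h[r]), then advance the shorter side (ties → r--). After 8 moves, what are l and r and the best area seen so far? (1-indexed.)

l=3, r=4, best area=136

[1,10] min(12,18)*9=108 best=108 * → l++
[2,10] min(17,18)*8=136 best=136 * → l++
[3,10] min(20,18)*7=126 best=136 → r--
[3,9] min(20,13)*6=78 best=136 → r--
[3,8] min(20,13)*5=65 best=136 → r--
[3,7] min(20,20)*4=80 best=136 → r--
[3,6] min(20,19)*3=57 best=136 → r--
[3,5] min(20,1)*2=2 best=136 → r--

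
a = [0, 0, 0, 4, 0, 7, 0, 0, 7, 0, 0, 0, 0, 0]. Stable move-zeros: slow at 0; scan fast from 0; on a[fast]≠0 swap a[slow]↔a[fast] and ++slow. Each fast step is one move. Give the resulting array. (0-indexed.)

[4, 7, 7, 0, 0, 0, 0, 0, 0, 0, 0, 0, 0, 0]

(s=0,f=0) a[fast]=0 → fast++
(s=0,f=1) a[fast]=0 → fast++
(s=0,f=2) a[fast]=0 → fast++
(s=0,f=3) a[fast]=4≠0 swap→a[0]=4 → slow++,fast++
(s=1,f=4) a[fast]=0 → fast++
(s=1,f=5) a[fast]=7≠0 swap→a[1]=7 → slow++,fast++
(s=2,f=6) a[fast]=0 → fast++
(s=2,f=7) a[fast]=0 → fast++
(s=2,f=8) a[fast]=7≠0 swap→a[2]=7 → slow++,fast++
(s=3,f=9) a[fast]=0 → fast++
(s=3,f=10) a[fast]=0 → fast++
(s=3,f=11) a[fast]=0 → fast++
(s=3,f=12) a[fast]=0 → fast++
(s=3,f=13) a[fast]=0 → fast++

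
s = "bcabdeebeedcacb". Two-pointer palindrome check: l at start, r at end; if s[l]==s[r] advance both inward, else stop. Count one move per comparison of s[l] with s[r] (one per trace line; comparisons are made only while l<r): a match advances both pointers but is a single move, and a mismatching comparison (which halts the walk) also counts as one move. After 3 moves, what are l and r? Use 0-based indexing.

l=0 r=14: 'b'=='b', l++,r--
l=1 r=13: 'c'=='c', l++,r--
l=2 r=12: 'a'=='a', l++,r--

l=3, r=11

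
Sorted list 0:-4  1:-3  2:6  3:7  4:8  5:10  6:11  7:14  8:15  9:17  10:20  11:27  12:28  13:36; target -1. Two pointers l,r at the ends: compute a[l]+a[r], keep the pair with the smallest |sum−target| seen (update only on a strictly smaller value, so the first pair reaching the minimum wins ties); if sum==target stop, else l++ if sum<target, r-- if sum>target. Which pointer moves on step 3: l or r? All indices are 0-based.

l=0 r=13: -4+36=32 d=33 *, r--
l=0 r=12: -4+28=24 d=25 *, r--
l=0 r=11: -4+27=23 d=24 *, r--

r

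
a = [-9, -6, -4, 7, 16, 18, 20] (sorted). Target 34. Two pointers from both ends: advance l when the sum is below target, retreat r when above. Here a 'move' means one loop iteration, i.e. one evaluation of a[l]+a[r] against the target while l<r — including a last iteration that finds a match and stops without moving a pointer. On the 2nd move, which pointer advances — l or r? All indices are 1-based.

l

[1,7] -9+20=11 <34 → l++
[2,7] -6+20=14 <34 → l++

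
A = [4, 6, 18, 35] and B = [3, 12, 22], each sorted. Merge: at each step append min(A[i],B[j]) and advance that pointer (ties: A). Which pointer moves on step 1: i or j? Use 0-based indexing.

i=0 j=0: A[i]=4>B[j]=3 take 3, j++

j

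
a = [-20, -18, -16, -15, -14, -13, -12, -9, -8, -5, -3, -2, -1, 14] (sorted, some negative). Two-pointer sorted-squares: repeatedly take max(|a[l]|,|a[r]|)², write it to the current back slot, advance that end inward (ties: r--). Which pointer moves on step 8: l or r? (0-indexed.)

[0,13] |-20|>|14| out[13]=400 → l++
[1,13] |-18|>|14| out[12]=324 → l++
[2,13] |-16|>|14| out[11]=256 → l++
[3,13] |-15|>|14| out[10]=225 → l++
[4,13] |-14|<=|14| out[9]=196 → r--
[4,12] |-14|>|-1| out[8]=196 → l++
[5,12] |-13|>|-1| out[7]=169 → l++
[6,12] |-12|>|-1| out[6]=144 → l++

l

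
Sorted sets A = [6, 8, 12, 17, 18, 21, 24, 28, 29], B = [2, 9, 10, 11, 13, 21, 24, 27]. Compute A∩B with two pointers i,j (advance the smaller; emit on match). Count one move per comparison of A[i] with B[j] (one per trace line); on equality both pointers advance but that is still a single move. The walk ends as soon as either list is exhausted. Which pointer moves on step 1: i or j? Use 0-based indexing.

[i=0,j=0] 6>2 → j++

j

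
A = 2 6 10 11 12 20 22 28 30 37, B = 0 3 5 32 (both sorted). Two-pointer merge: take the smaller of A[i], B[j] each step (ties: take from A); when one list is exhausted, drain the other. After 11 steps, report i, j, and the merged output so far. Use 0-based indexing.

i=8, j=3, merged so far=[0, 2, 3, 5, 6, 10, 11, 12, 20, 22, 28]

i=0 j=0: A[i]=2>B[j]=0 take 0, j++
i=0 j=1: A[i]=2<=B[j]=3 take 2, i++
i=1 j=1: A[i]=6>B[j]=3 take 3, j++
i=1 j=2: A[i]=6>B[j]=5 take 5, j++
i=1 j=3: A[i]=6<=B[j]=32 take 6, i++
i=2 j=3: A[i]=10<=B[j]=32 take 10, i++
i=3 j=3: A[i]=11<=B[j]=32 take 11, i++
i=4 j=3: A[i]=12<=B[j]=32 take 12, i++
i=5 j=3: A[i]=20<=B[j]=32 take 20, i++
i=6 j=3: A[i]=22<=B[j]=32 take 22, i++
i=7 j=3: A[i]=28<=B[j]=32 take 28, i++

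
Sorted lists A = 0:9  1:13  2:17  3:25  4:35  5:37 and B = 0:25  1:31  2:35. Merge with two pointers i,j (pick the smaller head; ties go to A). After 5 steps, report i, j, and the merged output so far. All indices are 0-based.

[i=0,j=0] A[i]=9<=B[j]=25 take 9 → i++
[i=1,j=0] A[i]=13<=B[j]=25 take 13 → i++
[i=2,j=0] A[i]=17<=B[j]=25 take 17 → i++
[i=3,j=0] A[i]=25<=B[j]=25 take 25 → i++
[i=4,j=0] A[i]=35>B[j]=25 take 25 → j++

i=4, j=1, merged so far=[9, 13, 17, 25, 25]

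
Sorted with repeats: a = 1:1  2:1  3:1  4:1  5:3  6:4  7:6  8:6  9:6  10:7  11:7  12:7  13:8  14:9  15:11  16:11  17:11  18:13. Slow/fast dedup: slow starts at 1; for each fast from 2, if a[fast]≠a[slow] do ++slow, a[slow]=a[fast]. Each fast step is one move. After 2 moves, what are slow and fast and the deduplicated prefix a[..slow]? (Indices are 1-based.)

slow=1, fast=4, prefix=[1]

(s=1,f=2) a[fast]=1=a[slow] dup → fast++
(s=1,f=3) a[fast]=1=a[slow] dup → fast++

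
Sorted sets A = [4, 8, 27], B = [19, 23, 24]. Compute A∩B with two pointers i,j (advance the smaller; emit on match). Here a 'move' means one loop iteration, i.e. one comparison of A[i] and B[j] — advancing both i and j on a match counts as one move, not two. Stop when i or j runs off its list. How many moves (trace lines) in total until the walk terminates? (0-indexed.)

5 moves

i=0 j=0: 4<19, i++
i=1 j=0: 8<19, i++
i=2 j=0: 27>19, j++
i=2 j=1: 27>23, j++
i=2 j=2: 27>24, j++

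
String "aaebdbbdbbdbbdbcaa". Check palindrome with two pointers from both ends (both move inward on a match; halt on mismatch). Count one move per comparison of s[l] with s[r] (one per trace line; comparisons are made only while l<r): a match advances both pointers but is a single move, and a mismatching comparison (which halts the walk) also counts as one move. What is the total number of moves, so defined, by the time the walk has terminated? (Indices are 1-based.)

[1,18] 'a'=='a' → l++,r--
[2,17] 'a'=='a' → l++,r--
[3,16] 'e'!='c' → stop

3 moves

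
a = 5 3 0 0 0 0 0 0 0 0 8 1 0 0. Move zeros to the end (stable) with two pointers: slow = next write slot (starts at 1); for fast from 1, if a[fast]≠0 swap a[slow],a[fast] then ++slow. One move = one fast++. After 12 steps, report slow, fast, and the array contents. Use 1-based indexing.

slow=1 fast=1: a[fast]=5≠0 swap→a[1]=5, slow++,fast++
slow=2 fast=2: a[fast]=3≠0 swap→a[2]=3, slow++,fast++
slow=3 fast=3: a[fast]=0, fast++
slow=3 fast=4: a[fast]=0, fast++
slow=3 fast=5: a[fast]=0, fast++
slow=3 fast=6: a[fast]=0, fast++
slow=3 fast=7: a[fast]=0, fast++
slow=3 fast=8: a[fast]=0, fast++
slow=3 fast=9: a[fast]=0, fast++
slow=3 fast=10: a[fast]=0, fast++
slow=3 fast=11: a[fast]=8≠0 swap→a[3]=8, slow++,fast++
slow=4 fast=12: a[fast]=1≠0 swap→a[4]=1, slow++,fast++

slow=5, fast=13, a=[5, 3, 8, 1, 0, 0, 0, 0, 0, 0, 0, 0, 0, 0]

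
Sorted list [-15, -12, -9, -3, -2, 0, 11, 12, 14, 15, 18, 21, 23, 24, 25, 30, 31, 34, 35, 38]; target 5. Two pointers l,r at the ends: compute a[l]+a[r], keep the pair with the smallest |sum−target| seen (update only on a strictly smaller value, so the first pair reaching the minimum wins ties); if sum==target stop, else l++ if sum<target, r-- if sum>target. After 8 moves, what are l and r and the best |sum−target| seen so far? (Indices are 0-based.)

l=0 r=19: -15+38=23 d=18 *, r--
l=0 r=18: -15+35=20 d=15 *, r--
l=0 r=17: -15+34=19 d=14 *, r--
l=0 r=16: -15+31=16 d=11 *, r--
l=0 r=15: -15+30=15 d=10 *, r--
l=0 r=14: -15+25=10 d=5 *, r--
l=0 r=13: -15+24=9 d=4 *, r--
l=0 r=12: -15+23=8 d=3 *, r--

l=0, r=11, best |Δ|=3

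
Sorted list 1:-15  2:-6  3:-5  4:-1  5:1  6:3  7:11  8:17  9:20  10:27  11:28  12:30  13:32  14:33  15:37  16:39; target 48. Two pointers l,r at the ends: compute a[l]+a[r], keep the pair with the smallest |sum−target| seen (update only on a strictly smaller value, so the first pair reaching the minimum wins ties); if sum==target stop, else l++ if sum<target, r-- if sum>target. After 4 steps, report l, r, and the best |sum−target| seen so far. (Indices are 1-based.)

l=1 r=16: -15+39=24 d=24 *, l++
l=2 r=16: -6+39=33 d=15 *, l++
l=3 r=16: -5+39=34 d=14 *, l++
l=4 r=16: -1+39=38 d=10 *, l++

l=5, r=16, best |Δ|=10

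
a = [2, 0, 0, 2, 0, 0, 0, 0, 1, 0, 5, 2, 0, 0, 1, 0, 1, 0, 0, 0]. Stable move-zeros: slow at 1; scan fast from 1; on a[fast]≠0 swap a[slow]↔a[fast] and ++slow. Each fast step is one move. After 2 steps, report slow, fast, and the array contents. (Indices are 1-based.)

(s=1,f=1) a[fast]=2≠0 swap→a[1]=2 → slow++,fast++
(s=2,f=2) a[fast]=0 → fast++

slow=2, fast=3, a=[2, 0, 0, 2, 0, 0, 0, 0, 1, 0, 5, 2, 0, 0, 1, 0, 1, 0, 0, 0]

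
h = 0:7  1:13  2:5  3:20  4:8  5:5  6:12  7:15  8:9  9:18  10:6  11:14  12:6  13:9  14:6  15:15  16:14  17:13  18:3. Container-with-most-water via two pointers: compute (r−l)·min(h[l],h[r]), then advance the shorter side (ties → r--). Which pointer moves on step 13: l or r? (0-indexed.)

r

[0,18] min(7,3)*18=54 best=54 * → r--
[0,17] min(7,13)*17=119 best=119 * → l++
[1,17] min(13,13)*16=208 best=208 * → r--
[1,16] min(13,14)*15=195 best=208 → l++
[2,16] min(5,14)*14=70 best=208 → l++
[3,16] min(20,14)*13=182 best=208 → r--
[3,15] min(20,15)*12=180 best=208 → r--
[3,14] min(20,6)*11=66 best=208 → r--
[3,13] min(20,9)*10=90 best=208 → r--
[3,12] min(20,6)*9=54 best=208 → r--
[3,11] min(20,14)*8=112 best=208 → r--
[3,10] min(20,6)*7=42 best=208 → r--
[3,9] min(20,18)*6=108 best=208 → r--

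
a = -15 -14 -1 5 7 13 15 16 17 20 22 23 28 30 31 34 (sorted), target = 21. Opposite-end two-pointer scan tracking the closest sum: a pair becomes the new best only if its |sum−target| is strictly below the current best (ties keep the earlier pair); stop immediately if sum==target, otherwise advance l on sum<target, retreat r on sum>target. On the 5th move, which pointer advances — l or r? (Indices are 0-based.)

r

l=0 r=15: -15+34=19 d=2 *, l++
l=1 r=15: -14+34=20 d=1 *, l++
l=2 r=15: -1+34=33 d=12, r--
l=2 r=14: -1+31=30 d=9, r--
l=2 r=13: -1+30=29 d=8, r--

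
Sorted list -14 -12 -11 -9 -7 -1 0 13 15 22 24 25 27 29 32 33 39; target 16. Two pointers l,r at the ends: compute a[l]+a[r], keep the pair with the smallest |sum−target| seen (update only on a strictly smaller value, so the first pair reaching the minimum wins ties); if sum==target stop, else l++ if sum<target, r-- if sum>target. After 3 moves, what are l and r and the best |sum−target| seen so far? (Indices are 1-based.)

l=1 r=17: -14+39=25 d=9 *, r--
l=1 r=16: -14+33=19 d=3 *, r--
l=1 r=15: -14+32=18 d=2 *, r--

l=1, r=14, best |Δ|=2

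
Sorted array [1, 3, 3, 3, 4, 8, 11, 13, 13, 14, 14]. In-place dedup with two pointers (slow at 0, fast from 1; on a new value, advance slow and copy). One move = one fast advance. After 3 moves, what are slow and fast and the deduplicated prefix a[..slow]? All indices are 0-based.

(s=0,f=1) a[fast]=3≠a[slow]=1 write a[1]=3 → slow++,fast++
(s=1,f=2) a[fast]=3=a[slow] dup → fast++
(s=1,f=3) a[fast]=3=a[slow] dup → fast++

slow=1, fast=4, prefix=[1, 3]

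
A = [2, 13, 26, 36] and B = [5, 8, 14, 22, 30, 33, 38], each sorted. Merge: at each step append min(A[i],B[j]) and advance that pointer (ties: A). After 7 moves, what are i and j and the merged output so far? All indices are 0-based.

[i=0,j=0] A[i]=2<=B[j]=5 take 2 → i++
[i=1,j=0] A[i]=13>B[j]=5 take 5 → j++
[i=1,j=1] A[i]=13>B[j]=8 take 8 → j++
[i=1,j=2] A[i]=13<=B[j]=14 take 13 → i++
[i=2,j=2] A[i]=26>B[j]=14 take 14 → j++
[i=2,j=3] A[i]=26>B[j]=22 take 22 → j++
[i=2,j=4] A[i]=26<=B[j]=30 take 26 → i++

i=3, j=4, merged so far=[2, 5, 8, 13, 14, 22, 26]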